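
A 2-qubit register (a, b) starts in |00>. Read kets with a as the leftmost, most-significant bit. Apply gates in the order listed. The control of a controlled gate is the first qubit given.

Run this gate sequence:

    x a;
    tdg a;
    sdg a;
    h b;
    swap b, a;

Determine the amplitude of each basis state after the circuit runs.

The resulting statevector has amplitude 0 on |00>, -sqrt(2)*exp(I*pi/4)/2 on |01>, 0 on |10>, -sqrt(2)*exp(I*pi/4)/2 on |11>.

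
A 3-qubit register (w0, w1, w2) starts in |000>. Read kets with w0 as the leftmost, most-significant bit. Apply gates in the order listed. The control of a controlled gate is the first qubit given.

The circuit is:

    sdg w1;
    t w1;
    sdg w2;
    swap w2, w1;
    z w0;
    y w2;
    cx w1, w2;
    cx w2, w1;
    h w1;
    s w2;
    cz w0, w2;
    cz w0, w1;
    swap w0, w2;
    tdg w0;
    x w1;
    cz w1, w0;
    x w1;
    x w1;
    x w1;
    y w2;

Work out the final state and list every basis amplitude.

The final amplitudes are sqrt(2)*exp(I*pi/4)/2 on |101>, sqrt(2)*exp(I*pi/4)/2 on |111>, and 0 on every other basis state. Key observation: gates 17-18 undo each other exactly, leaving only the rest of the circuit to track.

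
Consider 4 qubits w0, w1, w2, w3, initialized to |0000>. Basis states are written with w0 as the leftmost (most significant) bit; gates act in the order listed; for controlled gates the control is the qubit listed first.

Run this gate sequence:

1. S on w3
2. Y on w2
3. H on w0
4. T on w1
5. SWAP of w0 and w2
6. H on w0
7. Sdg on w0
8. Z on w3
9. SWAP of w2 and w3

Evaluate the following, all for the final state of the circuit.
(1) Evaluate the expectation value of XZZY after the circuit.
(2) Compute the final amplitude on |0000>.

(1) In the final state, XZZY has expectation 0.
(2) The amplitude on |0000> is I/2.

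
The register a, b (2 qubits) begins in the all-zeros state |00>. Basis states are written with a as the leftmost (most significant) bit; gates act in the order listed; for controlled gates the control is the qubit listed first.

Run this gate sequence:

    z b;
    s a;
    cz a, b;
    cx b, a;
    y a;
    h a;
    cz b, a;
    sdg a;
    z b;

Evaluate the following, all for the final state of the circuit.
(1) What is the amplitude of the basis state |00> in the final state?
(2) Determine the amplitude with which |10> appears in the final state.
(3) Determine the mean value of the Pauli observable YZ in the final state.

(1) |00> carries amplitude sqrt(2)*I/2 in the final state.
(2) |10> carries amplitude -sqrt(2)/2 in the final state.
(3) In the final state, YZ has expectation 1.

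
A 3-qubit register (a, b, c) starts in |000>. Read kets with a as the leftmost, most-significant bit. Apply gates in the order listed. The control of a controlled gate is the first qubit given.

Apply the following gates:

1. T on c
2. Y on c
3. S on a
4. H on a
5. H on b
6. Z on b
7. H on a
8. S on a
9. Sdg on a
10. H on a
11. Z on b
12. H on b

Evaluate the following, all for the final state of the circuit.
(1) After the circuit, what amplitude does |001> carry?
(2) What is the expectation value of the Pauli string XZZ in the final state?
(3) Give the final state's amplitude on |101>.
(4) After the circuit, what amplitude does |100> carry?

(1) |001> carries amplitude sqrt(2)*I/2 in the final state. Key observation: steps 5-12 multiply out to the identity, so the circuit reduces to the remaining gates.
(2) The observable XZZ averages to -1.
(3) The amplitude on |101> is sqrt(2)*I/2.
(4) |100> carries amplitude 0 in the final state.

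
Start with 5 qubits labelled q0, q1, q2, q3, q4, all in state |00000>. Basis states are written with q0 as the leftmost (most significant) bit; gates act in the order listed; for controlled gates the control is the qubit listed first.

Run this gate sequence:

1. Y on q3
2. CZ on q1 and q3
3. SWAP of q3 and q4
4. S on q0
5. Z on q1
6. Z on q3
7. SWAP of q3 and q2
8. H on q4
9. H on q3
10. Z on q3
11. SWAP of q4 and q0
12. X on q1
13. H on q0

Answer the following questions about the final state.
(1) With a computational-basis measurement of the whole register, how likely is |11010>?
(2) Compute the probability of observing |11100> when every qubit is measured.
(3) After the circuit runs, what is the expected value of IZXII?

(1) A full measurement returns |11010> with probability 1/2.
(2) The probability of measuring |11100> is 0.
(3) In the final state, IZXII has expectation 0.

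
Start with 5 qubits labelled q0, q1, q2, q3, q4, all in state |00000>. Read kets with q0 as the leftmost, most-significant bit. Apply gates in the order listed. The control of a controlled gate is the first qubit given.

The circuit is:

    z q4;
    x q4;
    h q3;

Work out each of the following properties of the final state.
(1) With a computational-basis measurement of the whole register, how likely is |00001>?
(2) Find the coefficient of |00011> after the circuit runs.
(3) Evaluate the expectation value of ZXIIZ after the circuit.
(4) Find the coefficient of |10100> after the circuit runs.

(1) Outcome |00001> occurs with probability 1/2.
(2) |00011> carries amplitude sqrt(2)/2 in the final state.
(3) The expectation value of ZXIIZ is 0.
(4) The amplitude on |10100> is 0.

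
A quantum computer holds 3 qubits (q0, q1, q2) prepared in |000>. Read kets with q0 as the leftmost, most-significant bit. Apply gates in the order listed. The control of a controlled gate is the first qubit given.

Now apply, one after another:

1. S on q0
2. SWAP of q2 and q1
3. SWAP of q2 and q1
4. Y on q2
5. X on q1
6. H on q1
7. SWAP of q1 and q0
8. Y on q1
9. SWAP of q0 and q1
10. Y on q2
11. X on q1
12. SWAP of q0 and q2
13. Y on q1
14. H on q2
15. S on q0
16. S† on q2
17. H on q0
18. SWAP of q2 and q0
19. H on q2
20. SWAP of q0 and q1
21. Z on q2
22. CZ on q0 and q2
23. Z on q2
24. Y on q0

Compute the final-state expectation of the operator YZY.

The expectation value of YZY is 0. Key observation: the block from step 2 through step 3 cancels to the identity and can be dropped.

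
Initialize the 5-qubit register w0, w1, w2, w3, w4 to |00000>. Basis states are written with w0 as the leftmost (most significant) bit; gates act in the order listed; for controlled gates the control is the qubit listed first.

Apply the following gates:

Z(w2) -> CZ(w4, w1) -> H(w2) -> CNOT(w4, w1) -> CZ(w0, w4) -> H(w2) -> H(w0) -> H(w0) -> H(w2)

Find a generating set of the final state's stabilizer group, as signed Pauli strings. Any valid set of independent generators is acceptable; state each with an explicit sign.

One valid set of independent stabilizer generators is +IIXII, +ZIIII, +IZIII, +IIIZI, +IIIIZ (any independent generating set of the same group is equally correct). Key observation: gates 6-9 undo each other exactly, leaving only the rest of the circuit to track.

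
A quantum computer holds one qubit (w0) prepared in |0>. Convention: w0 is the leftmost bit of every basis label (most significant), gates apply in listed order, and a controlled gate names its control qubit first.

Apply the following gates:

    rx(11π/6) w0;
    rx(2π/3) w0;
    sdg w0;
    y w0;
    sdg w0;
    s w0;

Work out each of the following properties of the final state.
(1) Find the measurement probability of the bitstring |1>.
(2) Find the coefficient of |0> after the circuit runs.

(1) A full measurement returns |1> with probability 1/2.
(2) The amplitude on |0> is -sqrt(2)*I/2.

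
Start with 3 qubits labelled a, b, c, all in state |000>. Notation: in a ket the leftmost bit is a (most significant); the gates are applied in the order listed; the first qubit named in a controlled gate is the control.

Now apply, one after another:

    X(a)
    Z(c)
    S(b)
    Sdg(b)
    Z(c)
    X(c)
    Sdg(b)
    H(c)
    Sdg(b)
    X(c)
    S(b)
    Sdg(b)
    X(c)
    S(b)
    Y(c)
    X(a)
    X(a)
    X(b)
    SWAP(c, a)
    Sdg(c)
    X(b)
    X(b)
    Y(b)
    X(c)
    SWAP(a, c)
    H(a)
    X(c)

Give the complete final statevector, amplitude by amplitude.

After the circuit, the state carries amplitude -I/2 on |000>, -I/2 on |001>, 0 on |010>, 0 on |011>, -I/2 on |100>, -I/2 on |101>, 0 on |110>, 0 on |111>. Key observation: gates 9-14 undo each other exactly, leaving only the rest of the circuit to track.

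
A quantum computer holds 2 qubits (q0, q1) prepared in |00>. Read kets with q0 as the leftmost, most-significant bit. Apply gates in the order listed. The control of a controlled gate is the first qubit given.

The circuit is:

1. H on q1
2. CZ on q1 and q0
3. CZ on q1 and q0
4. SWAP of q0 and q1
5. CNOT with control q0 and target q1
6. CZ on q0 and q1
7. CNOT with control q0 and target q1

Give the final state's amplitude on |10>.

|10> carries amplitude -sqrt(2)/2 in the final state.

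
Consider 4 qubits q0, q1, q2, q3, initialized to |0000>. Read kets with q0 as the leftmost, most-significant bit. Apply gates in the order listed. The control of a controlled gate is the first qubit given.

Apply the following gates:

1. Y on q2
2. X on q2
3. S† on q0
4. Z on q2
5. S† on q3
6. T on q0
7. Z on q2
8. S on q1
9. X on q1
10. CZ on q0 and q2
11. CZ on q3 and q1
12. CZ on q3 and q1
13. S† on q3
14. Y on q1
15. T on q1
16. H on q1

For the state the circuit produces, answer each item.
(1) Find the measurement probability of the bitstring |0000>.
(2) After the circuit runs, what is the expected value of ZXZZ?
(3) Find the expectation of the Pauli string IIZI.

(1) A full measurement returns |0000> with probability 1/2.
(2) In the final state, ZXZZ has expectation 1.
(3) The expectation value of IIZI is 1.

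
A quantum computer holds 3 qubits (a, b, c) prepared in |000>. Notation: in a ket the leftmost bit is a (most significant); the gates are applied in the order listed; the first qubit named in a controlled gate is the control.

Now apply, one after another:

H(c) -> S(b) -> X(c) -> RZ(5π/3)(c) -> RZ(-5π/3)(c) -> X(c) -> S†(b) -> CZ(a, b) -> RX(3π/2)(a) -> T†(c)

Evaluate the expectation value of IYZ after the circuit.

The observable IYZ averages to 0. Key observation: steps 2-7 multiply out to the identity, so the circuit reduces to the remaining gates.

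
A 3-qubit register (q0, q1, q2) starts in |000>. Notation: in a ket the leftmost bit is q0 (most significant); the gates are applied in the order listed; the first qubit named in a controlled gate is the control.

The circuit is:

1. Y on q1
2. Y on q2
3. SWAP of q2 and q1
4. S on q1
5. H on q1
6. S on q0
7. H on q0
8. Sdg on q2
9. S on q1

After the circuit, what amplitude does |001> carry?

The amplitude on |001> is -1/2.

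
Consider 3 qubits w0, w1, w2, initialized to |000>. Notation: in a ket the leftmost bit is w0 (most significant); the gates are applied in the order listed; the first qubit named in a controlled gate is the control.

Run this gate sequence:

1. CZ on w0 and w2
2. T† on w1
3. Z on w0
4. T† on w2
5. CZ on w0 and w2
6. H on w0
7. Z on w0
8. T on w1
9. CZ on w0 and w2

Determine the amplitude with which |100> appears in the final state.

The amplitude on |100> is -sqrt(2)/2.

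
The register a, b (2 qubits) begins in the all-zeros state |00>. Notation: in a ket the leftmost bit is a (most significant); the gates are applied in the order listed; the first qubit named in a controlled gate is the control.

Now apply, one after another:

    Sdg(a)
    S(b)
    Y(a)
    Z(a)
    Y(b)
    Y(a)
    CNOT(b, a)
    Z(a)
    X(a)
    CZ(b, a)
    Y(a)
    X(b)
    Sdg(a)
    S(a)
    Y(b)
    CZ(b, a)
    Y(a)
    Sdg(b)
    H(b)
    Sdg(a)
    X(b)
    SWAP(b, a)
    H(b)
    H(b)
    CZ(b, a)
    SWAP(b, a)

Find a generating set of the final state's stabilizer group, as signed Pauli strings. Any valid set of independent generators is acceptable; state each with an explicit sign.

One valid set of independent stabilizer generators is -IX, +ZI (any independent generating set of the same group is equally correct).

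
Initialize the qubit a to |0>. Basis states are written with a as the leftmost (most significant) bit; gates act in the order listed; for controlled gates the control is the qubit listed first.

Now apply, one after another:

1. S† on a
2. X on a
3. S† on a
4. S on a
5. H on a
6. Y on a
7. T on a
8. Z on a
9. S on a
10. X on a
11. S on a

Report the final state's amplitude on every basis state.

The final amplitudes are sqrt(2)*exp(I*pi/4)/2 on |0>, -sqrt(2)/2 on |1>.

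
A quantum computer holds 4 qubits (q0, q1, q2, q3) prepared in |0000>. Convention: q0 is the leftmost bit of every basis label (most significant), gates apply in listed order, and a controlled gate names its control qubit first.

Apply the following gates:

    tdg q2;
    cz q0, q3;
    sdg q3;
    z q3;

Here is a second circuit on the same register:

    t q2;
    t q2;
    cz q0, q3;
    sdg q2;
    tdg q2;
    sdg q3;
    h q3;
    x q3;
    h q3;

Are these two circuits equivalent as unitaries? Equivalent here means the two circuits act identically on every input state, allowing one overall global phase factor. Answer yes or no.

Yes — the two circuits implement the same unitary up to a global phase.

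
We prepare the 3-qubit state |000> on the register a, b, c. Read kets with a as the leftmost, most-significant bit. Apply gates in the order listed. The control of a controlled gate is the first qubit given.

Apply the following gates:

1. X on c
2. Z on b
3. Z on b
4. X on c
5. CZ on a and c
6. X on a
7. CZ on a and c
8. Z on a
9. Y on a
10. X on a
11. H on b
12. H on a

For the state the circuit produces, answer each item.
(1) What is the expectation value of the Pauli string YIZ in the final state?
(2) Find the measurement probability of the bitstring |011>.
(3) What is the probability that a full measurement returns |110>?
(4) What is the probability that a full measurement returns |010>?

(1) The expectation value of YIZ is 0.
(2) The probability of measuring |011> is 0.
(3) The probability of measuring |110> is 1/4.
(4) The probability of measuring |010> is 1/4.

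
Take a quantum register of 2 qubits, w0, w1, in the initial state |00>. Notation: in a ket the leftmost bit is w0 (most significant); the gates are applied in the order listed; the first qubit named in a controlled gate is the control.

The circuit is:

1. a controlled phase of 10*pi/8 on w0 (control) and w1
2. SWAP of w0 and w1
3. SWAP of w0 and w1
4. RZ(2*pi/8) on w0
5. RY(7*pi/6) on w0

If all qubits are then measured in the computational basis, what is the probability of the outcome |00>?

The probability of measuring |00> is 1/2 - sqrt(3)/4. Key observation: the block from step 2 through step 3 cancels to the identity and can be dropped.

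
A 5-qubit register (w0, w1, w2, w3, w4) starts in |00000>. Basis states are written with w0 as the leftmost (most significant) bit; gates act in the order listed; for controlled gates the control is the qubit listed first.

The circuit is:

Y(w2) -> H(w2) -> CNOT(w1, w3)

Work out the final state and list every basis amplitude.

The final amplitudes are sqrt(2)*I/2 on |00000>, -sqrt(2)*I/2 on |00100>, and 0 on every other basis state.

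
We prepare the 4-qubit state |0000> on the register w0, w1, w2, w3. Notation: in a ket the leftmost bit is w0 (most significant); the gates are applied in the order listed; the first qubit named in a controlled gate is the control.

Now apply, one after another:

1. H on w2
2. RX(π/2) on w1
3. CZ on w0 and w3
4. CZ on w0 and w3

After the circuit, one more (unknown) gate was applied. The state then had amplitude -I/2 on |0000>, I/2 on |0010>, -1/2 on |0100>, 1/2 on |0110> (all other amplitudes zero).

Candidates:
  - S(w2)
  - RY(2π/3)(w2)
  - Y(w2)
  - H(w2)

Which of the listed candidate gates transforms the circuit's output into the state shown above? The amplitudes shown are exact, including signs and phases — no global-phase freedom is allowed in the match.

It was Y(w2) that produced the state shown. Key observation: steps 3-4 multiply out to the identity, so the circuit reduces to the remaining gates.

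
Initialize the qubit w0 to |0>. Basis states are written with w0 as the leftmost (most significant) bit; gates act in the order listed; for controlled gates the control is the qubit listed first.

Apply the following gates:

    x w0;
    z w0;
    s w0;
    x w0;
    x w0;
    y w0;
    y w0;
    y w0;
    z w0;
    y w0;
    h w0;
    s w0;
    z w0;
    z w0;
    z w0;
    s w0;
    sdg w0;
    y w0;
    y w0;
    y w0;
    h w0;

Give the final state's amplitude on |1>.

|1> carries amplitude -1/2 - I/2 in the final state.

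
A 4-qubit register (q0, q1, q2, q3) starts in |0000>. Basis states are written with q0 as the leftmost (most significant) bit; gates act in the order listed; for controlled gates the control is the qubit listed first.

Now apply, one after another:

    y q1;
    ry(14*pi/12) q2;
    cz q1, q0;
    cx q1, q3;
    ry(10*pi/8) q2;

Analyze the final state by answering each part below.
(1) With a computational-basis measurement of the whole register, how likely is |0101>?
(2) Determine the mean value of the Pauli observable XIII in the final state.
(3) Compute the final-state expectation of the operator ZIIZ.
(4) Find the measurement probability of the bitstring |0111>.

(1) Outcome |0101> occurs with probability -sqrt(2)/8 + sqrt(6)/8 + 1/2.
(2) The observable XIII averages to 0.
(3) In the final state, ZIIZ has expectation -1.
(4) Outcome |0111> occurs with probability -sqrt(6)/8 + sqrt(2)/8 + 1/2.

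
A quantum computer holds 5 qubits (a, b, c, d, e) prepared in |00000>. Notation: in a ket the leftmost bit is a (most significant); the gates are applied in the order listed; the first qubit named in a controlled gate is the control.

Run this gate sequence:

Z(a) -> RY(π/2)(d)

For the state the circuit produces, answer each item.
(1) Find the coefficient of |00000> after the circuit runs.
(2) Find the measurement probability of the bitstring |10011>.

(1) The amplitude on |00000> is sqrt(2)/2.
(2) A full measurement returns |10011> with probability 0.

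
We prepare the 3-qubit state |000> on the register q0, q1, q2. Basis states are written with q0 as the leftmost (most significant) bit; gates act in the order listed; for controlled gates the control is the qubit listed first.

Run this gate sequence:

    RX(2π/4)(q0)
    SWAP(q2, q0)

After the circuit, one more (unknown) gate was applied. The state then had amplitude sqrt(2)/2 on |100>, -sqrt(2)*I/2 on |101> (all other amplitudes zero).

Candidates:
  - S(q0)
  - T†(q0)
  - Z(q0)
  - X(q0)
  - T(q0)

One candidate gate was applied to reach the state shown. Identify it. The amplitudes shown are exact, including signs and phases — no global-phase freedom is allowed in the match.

The applied gate was X(q0).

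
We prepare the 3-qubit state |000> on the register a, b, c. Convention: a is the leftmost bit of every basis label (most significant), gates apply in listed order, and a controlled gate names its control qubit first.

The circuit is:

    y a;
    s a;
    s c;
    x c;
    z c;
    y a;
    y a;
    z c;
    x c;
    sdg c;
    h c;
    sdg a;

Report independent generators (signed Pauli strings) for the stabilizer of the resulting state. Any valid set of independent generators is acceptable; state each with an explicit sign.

The stabilizer group can be generated by +IIX, -ZII, +IZI, among other valid generating sets.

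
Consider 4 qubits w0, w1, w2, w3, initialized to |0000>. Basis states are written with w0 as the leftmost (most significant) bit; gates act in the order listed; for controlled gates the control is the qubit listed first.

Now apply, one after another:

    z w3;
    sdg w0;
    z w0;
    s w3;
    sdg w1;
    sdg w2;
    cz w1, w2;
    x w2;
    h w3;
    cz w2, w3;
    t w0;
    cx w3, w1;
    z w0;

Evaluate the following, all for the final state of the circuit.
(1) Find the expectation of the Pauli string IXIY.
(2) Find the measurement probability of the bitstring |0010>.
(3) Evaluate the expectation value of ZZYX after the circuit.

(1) In the final state, IXIY has expectation 0.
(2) Outcome |0010> occurs with probability 1/2.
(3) The observable ZZYX averages to 0.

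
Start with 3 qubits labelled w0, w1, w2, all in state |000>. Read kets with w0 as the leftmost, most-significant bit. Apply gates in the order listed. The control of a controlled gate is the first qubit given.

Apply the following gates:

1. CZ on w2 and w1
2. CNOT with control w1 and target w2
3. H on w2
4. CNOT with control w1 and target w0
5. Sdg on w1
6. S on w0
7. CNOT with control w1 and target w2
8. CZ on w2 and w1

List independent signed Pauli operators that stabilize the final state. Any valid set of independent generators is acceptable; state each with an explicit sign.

The stabilizer group can be generated by +IIX, +ZII, +IZI, among other valid generating sets.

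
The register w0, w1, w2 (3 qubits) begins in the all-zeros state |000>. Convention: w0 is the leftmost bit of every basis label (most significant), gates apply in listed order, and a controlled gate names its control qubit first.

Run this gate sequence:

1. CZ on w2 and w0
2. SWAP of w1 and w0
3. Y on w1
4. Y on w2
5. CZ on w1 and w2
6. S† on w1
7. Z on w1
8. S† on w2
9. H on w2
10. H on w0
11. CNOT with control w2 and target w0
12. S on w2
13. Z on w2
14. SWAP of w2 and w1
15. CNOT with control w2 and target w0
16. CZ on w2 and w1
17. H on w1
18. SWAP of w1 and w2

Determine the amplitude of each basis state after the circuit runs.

The resulting statevector has amplitude 0 on |000>, 0 on |001>, sqrt(2)*(1 - I)/4 on |010>, sqrt(2)*(1 + I)/4 on |011>, 0 on |100>, 0 on |101>, sqrt(2)*(1 - I)/4 on |110>, sqrt(2)*(1 + I)/4 on |111>.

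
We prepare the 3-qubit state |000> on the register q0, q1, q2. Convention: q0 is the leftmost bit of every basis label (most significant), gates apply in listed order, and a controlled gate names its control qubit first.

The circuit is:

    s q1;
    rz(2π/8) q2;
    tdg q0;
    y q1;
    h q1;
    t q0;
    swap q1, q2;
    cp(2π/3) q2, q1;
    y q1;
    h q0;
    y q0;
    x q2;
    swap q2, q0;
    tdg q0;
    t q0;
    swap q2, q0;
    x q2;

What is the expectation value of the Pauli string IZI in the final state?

The expectation value of IZI is -1.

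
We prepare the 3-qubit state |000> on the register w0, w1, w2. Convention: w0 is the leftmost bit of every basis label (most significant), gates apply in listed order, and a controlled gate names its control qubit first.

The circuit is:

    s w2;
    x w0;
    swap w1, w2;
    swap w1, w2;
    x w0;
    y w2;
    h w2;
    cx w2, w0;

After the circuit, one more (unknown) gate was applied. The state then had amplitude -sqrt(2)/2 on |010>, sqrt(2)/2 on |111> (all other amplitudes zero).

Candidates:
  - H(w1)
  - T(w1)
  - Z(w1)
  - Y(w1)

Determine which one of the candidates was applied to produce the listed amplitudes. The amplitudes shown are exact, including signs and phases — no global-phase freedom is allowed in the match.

The applied gate was Y(w1). Key observation: the block from step 2 through step 5 cancels to the identity and can be dropped.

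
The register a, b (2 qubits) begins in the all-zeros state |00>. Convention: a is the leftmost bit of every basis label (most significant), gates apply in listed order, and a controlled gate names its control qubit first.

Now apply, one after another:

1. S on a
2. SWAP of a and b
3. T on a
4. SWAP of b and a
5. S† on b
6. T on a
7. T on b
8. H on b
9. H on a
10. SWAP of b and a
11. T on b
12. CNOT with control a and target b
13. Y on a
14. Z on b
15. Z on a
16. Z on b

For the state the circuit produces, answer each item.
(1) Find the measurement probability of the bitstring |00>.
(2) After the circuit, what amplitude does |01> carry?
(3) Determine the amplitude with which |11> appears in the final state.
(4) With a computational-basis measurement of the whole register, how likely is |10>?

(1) Outcome |00> occurs with probability 1/4.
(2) |01> carries amplitude -I/2 in the final state.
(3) The amplitude on |11> is -exp(3*I*pi/4)/2.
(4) Outcome |10> occurs with probability 1/4.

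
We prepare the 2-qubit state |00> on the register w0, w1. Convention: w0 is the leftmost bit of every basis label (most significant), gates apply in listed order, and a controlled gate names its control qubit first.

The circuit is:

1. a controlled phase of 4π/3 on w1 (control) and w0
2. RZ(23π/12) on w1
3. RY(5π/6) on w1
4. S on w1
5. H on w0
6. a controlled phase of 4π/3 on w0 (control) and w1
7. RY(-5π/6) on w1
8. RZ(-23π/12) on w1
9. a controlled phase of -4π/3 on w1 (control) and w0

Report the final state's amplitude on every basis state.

The final amplitudes are (1 - I)*(-sqrt(6) + 2*sqrt(2)*I)/8 on |00>, sqrt(2)*(-1 + I)*exp(I*pi/12)/8 on |01>, -sqrt(6)/8 + sqrt(2)/4 - sqrt(2)*exp(5*I*pi/6)/4 - sqrt(6)*exp(5*I*pi/6)/8 on |10>, sqrt(2)*(-exp(3*I*pi/4) + exp(7*I*pi/12))/8 on |11>.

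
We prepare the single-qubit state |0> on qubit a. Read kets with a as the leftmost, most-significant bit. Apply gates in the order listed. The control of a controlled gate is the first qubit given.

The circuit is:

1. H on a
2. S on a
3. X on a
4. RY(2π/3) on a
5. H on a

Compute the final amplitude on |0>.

The amplitude on |0> is (1 - I)*(-sqrt(3) + I)/4.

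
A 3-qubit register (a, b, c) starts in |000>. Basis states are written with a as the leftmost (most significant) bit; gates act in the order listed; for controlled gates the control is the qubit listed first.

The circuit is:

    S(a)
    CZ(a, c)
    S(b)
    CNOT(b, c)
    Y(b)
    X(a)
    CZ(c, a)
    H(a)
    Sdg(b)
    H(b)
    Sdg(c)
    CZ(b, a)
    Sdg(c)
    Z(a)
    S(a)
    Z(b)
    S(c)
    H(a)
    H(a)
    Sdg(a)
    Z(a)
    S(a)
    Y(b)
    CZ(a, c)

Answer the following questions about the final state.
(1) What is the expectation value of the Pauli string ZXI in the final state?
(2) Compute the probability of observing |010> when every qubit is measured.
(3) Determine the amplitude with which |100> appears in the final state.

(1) The observable ZXI averages to -1.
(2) The probability of measuring |010> is 1/4.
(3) The final state's coefficient on |100> equals 1/2.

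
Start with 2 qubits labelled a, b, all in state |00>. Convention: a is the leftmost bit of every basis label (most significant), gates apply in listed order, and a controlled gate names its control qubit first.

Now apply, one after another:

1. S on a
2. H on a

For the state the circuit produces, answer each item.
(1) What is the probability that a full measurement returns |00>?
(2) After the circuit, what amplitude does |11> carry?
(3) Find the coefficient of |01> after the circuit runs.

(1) A full measurement returns |00> with probability 1/2.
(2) The amplitude on |11> is 0.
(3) |01> carries amplitude 0 in the final state.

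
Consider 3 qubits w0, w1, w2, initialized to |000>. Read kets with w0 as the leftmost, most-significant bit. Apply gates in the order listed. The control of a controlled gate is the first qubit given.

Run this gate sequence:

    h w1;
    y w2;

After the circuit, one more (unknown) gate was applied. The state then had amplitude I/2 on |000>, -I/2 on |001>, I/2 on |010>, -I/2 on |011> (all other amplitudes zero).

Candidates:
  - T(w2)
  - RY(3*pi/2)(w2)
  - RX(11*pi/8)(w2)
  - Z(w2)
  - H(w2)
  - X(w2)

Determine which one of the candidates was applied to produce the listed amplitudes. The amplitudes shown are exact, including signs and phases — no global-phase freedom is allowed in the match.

The unique candidate consistent with the amplitudes is H(w2).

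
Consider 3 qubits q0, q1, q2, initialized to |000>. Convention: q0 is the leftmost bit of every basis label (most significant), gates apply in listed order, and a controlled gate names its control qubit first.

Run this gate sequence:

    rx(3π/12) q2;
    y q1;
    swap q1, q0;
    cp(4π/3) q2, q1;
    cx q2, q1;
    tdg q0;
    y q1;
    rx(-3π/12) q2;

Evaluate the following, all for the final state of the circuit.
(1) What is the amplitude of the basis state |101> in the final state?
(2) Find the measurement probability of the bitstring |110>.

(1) The amplitude on |101> is -sqrt(2)*exp(I*pi/4)/4.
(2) Outcome |110> occurs with probability sqrt(2)/4 + 3/8.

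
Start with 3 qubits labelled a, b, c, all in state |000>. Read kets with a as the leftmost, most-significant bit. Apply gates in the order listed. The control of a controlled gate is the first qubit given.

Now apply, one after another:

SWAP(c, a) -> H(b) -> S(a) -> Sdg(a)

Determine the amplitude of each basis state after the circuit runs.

The final amplitudes are sqrt(2)/2 on |000>, sqrt(2)/2 on |010>, and 0 on every other basis state.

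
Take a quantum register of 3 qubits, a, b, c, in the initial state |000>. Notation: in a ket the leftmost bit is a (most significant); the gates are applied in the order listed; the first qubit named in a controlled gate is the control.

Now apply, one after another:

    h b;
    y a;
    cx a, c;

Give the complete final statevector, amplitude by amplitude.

The final amplitudes are sqrt(2)*I/2 on |101>, sqrt(2)*I/2 on |111>, and 0 on every other basis state.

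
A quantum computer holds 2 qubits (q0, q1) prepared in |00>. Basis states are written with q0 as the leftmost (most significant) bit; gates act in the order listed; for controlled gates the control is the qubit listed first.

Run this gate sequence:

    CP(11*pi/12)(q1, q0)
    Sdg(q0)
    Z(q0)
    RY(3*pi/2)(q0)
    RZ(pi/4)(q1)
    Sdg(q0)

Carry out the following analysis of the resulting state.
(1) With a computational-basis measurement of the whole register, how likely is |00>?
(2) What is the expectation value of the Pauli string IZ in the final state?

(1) A full measurement returns |00> with probability 1/2.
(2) The observable IZ averages to 1.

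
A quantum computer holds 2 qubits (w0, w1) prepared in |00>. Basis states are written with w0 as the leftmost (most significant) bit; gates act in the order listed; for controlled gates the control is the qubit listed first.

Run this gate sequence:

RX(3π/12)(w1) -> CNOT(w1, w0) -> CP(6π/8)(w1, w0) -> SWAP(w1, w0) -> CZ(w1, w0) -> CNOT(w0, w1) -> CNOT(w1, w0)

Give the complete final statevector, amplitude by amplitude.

After the circuit, the state carries amplitude sqrt(sqrt(2) + 2)/2 on |00>, 0 on |01>, -sqrt(2 - sqrt(2))*exp(I*pi/4)/2 on |10>, 0 on |11>.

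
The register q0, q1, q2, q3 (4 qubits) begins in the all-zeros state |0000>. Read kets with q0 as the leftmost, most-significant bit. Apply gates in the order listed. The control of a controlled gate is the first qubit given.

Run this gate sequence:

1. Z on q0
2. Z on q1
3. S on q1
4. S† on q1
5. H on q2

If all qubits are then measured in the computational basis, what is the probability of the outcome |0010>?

Outcome |0010> occurs with probability 1/2.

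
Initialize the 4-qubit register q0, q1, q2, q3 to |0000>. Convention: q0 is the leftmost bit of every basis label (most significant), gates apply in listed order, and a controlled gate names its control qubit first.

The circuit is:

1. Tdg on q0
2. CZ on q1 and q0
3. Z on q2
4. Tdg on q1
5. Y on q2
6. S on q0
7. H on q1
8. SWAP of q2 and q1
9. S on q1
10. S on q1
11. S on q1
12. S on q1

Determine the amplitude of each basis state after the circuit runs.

The final amplitudes are sqrt(2)*I/2 on |0100>, sqrt(2)*I/2 on |0110>, and 0 on every other basis state. Key observation: gates 9-12 undo each other exactly, leaving only the rest of the circuit to track.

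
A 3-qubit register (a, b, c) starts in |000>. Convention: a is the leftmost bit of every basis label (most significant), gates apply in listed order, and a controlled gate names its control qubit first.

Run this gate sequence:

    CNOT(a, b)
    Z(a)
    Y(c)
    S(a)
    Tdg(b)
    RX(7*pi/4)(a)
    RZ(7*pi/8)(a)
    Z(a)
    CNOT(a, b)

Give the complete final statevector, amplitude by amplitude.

After the circuit, the state carries amplitude -sqrt(sqrt(2) + 2)*exp(I*pi/16)/2 on |001>, -sqrt(2 - sqrt(2))*exp(7*I*pi/16)/2 on |111>, and 0 on every other basis state.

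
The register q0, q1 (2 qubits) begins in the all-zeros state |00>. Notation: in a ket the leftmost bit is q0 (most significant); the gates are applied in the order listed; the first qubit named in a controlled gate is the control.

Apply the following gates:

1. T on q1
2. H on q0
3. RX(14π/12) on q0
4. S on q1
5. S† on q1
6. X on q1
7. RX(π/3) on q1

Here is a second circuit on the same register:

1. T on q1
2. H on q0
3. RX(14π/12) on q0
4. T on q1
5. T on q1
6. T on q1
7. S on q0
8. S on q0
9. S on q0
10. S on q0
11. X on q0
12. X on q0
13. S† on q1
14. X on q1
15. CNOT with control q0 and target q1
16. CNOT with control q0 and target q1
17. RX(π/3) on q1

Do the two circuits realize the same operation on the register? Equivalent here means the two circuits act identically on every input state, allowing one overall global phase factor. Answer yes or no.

No: there is an input state on which the two circuits produce genuinely different outputs (not merely differing by a phase).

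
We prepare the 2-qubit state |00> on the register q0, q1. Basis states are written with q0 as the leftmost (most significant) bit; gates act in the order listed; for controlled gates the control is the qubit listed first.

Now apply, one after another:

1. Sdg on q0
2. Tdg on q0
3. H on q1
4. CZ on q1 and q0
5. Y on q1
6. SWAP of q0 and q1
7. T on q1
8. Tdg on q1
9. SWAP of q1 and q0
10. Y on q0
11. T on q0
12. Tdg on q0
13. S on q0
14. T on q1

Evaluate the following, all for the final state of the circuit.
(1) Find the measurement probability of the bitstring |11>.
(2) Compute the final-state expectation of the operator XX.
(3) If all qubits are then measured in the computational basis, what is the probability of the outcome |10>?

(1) A full measurement returns |11> with probability 1/2.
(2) The observable XX averages to 0.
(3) A full measurement returns |10> with probability 1/2.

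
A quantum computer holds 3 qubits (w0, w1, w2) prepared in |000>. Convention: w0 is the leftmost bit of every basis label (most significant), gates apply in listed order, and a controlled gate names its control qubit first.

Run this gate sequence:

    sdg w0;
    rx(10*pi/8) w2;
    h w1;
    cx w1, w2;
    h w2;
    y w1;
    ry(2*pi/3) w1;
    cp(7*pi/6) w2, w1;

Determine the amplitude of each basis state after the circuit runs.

After the circuit, the state carries amplitude -sqrt(3*sqrt(2) + 6)/8 - sqrt(sqrt(2) + 2)/8 + I*sqrt(2 - sqrt(2))/8 + I*sqrt(6 - 3*sqrt(2))/8 on |000>, -sqrt(sqrt(2) + 2)/8 + sqrt(3*sqrt(2) + 6)/8 - I*sqrt(2 - sqrt(2))/8 + I*sqrt(6 - 3*sqrt(2))/8 on |001>, -sqrt(3*sqrt(2) + 6)/8 + sqrt(sqrt(2) + 2)/8 - I*sqrt(2 - sqrt(2))/8 + I*sqrt(6 - 3*sqrt(2))/8 on |010>, sqrt(2 - sqrt(2))*exp(2*I*pi/3)/8 + sqrt(sqrt(2) + 2)*exp(I*pi/6)/8 + sqrt(6 - 3*sqrt(2))*exp(2*I*pi/3)/8 + sqrt(3*sqrt(2) + 6)*exp(I*pi/6)/8 on |011>, 0 on |100>, 0 on |101>, 0 on |110>, 0 on |111>.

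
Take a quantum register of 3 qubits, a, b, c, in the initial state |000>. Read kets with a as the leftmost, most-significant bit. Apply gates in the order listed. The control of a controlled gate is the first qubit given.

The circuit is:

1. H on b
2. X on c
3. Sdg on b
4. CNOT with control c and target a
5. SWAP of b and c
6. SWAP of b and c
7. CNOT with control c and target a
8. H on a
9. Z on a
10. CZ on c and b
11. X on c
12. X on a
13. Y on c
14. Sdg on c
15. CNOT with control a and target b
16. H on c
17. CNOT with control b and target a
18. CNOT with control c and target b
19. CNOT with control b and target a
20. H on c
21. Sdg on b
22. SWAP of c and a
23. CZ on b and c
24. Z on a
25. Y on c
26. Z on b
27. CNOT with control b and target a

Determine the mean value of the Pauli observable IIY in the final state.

The observable IIY averages to -1. Key observation: steps 4-7 multiply out to the identity, so the circuit reduces to the remaining gates.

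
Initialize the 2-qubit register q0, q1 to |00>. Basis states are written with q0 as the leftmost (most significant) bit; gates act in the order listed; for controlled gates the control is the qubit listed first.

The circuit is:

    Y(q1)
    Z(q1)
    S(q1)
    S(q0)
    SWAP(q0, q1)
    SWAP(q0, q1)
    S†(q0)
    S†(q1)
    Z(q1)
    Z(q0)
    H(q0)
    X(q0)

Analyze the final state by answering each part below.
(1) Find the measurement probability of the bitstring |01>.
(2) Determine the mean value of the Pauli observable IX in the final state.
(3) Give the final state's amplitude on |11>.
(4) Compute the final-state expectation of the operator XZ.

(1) A full measurement returns |01> with probability 1/2. Key observation: gates 2-9 undo each other exactly, leaving only the rest of the circuit to track.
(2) In the final state, IX has expectation 0.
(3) The amplitude on |11> is sqrt(2)*I/2.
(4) The expectation value of XZ is -1.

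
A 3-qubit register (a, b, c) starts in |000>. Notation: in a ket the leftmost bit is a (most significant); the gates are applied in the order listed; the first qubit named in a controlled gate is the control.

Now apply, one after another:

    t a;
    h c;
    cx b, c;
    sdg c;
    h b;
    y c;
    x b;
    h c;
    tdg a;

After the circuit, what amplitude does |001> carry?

The final state's coefficient on |001> equals sqrt(2)*(-1 - I)/4.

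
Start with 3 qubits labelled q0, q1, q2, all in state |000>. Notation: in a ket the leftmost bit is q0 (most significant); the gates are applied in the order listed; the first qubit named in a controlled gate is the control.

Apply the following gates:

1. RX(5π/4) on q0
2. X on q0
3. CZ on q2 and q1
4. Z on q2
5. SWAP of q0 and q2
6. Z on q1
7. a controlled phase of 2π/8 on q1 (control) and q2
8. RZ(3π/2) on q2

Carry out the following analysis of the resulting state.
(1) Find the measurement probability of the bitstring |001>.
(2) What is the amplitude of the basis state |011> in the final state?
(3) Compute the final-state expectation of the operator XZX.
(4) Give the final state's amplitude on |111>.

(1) Outcome |001> occurs with probability 1/2 - sqrt(2)/4.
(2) |011> carries amplitude 0 in the final state.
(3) The observable XZX averages to 0.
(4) |111> carries amplitude 0 in the final state.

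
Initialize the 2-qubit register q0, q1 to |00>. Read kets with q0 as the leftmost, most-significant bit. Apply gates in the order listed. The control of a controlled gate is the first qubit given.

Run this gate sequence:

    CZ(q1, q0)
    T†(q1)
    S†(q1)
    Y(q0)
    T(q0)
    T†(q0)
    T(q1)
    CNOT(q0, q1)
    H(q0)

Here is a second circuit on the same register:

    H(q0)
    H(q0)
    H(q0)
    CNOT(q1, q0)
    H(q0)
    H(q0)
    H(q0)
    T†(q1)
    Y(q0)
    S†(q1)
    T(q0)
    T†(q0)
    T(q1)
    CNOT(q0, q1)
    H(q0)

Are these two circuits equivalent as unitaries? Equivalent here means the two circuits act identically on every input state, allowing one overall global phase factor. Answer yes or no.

Yes, they are equivalent — the unitaries differ by at most a global phase.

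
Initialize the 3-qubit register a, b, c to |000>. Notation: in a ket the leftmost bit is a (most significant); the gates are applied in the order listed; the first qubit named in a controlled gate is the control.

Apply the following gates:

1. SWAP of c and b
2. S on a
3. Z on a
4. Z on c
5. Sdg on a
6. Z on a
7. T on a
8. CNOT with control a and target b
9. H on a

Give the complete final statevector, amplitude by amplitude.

The final amplitudes are sqrt(2)/2 on |000>, sqrt(2)/2 on |100>, and 0 on every other basis state.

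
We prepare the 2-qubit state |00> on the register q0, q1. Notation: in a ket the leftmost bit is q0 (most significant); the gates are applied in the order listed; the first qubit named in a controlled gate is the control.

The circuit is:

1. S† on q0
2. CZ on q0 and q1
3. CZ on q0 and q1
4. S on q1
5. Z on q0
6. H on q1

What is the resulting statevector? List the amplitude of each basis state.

After the circuit, the state carries amplitude sqrt(2)/2 on |00>, sqrt(2)/2 on |01>, 0 on |10>, 0 on |11>. Key observation: the block from step 2 through step 3 cancels to the identity and can be dropped.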